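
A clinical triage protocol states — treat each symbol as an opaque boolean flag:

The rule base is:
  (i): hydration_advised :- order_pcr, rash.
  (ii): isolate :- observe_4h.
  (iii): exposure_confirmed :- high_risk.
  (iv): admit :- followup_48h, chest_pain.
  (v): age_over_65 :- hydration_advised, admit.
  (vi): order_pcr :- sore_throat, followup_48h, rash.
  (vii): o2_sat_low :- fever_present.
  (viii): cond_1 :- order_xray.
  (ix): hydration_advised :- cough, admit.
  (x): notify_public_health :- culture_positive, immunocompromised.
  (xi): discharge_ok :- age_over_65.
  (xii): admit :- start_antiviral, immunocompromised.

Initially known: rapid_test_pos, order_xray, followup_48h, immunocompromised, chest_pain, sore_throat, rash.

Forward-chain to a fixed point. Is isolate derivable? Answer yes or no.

no

Round 1: (iv) [admit :- followup_48h, chest_pain.]; (vi) [order_pcr :- sore_throat, followup_48h, rash.]; (viii) [cond_1 :- order_xray.]. New: admit, order_pcr, cond_1.
Round 2: (i) [hydration_advised :- order_pcr, rash.]. New: hydration_advised.
Round 3: (v) [age_over_65 :- hydration_advised, admit.]. New: age_over_65.
Round 4: (xi) [discharge_ok :- age_over_65.]. New: discharge_ok.
Fixed point reached. isolate is concluded only by (ii); (ii) needs observe_4h (never derived).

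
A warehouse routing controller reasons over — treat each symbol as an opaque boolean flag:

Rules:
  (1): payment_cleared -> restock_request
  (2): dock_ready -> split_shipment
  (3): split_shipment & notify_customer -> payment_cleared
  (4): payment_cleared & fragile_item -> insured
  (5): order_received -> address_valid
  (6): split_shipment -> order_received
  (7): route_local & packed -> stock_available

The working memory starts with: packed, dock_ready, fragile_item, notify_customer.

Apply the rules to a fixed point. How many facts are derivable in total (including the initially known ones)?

Round 1 fires (2), giving split_shipment.
Round 2 fires (3), (6), giving payment_cleared, order_received.
Round 3 fires (1), (4), (5), giving restock_request, insured, address_valid.
Closure: {address_valid, dock_ready, fragile_item, insured, notify_customer, order_received, packed, payment_cleared, restock_request, split_shipment} — 10 facts.

10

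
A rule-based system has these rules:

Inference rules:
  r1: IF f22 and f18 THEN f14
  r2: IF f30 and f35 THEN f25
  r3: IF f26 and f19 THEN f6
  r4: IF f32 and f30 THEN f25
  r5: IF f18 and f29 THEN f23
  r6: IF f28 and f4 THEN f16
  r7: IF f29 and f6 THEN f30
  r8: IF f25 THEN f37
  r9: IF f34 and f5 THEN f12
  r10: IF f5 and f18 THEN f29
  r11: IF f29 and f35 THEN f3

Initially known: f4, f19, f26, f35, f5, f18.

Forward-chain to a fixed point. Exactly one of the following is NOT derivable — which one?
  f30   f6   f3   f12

f12

Round 1: r3 [IF f26 and f19 THEN f6]; r10 [IF f5 and f18 THEN f29]. New: f6, f29.
Round 2: r5 [IF f18 and f29 THEN f23]; r7 [IF f29 and f6 THEN f30]; r11 [IF f29 and f35 THEN f3]. New: f23, f30, f3.
Round 3: r2 [IF f30 and f35 THEN f25]. New: f25.
Round 4: r8 [IF f25 THEN f37]. New: f37.
Derived: f30 (round 2), f3 (round 2), f6 (round 1). f12 never appears in any round.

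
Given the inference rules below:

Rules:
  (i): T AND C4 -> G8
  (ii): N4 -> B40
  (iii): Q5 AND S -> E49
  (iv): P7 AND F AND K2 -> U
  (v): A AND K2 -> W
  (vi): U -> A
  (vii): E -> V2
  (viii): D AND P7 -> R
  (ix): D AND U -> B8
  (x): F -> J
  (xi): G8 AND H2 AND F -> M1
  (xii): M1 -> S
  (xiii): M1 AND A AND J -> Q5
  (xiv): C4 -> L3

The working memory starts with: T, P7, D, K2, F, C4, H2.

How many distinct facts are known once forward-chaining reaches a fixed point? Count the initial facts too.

Round 1 — (i), (iv), (viii), (x), (xiv), derive G8, U, R, J, L3.
Round 2 — (vi), (ix), (xi), derive A, B8, M1.
Round 3 — (v), (xii), (xiii), derive W, S, Q5.
Round 4 — (iii), derive E49.
Closure: {A, B8, C4, D, E49, F, G8, H2, J, K2, L3, M1, P7, Q5, R, S, T, U, W} — 19 facts.

19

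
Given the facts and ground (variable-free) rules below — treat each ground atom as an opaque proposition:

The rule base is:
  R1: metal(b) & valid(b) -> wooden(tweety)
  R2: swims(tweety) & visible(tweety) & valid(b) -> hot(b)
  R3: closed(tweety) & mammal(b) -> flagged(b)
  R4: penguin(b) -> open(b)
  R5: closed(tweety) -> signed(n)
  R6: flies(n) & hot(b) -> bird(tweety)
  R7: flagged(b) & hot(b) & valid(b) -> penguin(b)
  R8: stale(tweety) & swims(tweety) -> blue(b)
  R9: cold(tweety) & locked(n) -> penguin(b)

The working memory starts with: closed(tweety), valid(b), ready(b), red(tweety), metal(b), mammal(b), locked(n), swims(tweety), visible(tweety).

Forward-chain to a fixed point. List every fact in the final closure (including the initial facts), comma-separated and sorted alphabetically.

Round 1: R1 [metal(b) & valid(b) -> wooden(tweety)]; R2 [swims(tweety) & visible(tweety) & valid(b) -> hot(b)]; R3 [closed(tweety) & mammal(b) -> flagged(b)]; R5 [closed(tweety) -> signed(n)]. New: wooden(tweety), hot(b), flagged(b), signed(n).
Round 2: R7 [flagged(b) & hot(b) & valid(b) -> penguin(b)]. New: penguin(b).
Round 3: R4 [penguin(b) -> open(b)]. New: open(b).

closed(tweety), flagged(b), hot(b), locked(n), mammal(b), metal(b), open(b), penguin(b), ready(b), red(tweety), signed(n), swims(tweety), valid(b), visible(tweety), wooden(tweety)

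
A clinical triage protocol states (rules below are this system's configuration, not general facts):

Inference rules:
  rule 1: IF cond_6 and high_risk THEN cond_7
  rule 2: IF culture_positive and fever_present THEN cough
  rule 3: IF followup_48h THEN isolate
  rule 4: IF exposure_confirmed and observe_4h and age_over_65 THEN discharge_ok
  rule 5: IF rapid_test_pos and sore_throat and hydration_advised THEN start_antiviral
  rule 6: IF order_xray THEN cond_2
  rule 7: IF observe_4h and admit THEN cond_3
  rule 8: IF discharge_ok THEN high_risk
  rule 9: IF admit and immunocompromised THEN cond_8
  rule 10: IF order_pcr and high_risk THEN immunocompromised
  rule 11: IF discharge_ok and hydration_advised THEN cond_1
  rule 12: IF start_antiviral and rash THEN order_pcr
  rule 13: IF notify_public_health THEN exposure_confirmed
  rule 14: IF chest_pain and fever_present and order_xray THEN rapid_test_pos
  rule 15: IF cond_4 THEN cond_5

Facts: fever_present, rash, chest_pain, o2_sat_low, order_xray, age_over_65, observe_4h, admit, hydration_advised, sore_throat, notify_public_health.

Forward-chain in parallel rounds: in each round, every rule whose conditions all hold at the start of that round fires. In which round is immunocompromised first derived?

4

Round 1: rule 6 [IF order_xray THEN cond_2]; rule 7 [IF observe_4h and admit THEN cond_3]; rule 13 [IF notify_public_health THEN exposure_confirmed]; rule 14 [IF chest_pain and fever_present and order_xray THEN rapid_test_pos]. Adds cond_2, cond_3, exposure_confirmed, rapid_test_pos.
Round 2: rule 4 [IF exposure_confirmed and observe_4h and age_over_65 THEN discharge_ok]; rule 5 [IF rapid_test_pos and sore_throat and hydration_advised THEN start_antiviral]. Adds discharge_ok, start_antiviral.
Round 3: rule 8 [IF discharge_ok THEN high_risk]; rule 11 [IF discharge_ok and hydration_advised THEN cond_1]; rule 12 [IF start_antiviral and rash THEN order_pcr]. Adds high_risk, cond_1, order_pcr.
Round 4: rule 10 [IF order_pcr and high_risk THEN immunocompromised]. Adds immunocompromised.
immunocompromised first appears in round 4.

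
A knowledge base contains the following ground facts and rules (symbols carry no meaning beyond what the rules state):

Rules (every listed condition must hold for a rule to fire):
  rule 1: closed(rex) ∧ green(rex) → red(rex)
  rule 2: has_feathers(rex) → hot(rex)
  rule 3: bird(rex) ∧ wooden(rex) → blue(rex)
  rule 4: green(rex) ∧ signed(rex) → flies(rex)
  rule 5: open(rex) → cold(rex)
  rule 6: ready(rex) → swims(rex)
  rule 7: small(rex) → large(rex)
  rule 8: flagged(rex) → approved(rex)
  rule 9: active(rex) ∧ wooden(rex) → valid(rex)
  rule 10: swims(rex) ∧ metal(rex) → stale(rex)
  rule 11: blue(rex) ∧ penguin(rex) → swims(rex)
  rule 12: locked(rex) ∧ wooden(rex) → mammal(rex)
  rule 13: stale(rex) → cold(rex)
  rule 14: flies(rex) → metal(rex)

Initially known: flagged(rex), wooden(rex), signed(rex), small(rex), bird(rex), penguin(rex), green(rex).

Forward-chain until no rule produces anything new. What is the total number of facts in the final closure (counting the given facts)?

15

Round 1 — rule 3, rule 4, rule 7, rule 8, derive blue(rex), flies(rex), large(rex), approved(rex).
Round 2 — rule 11, rule 14, derive swims(rex), metal(rex).
Round 3 — rule 10, derive stale(rex).
Round 4 — rule 13, derive cold(rex).
Closure: {approved(rex), bird(rex), blue(rex), cold(rex), flagged(rex), flies(rex), green(rex), large(rex), metal(rex), penguin(rex), signed(rex), small(rex), stale(rex), swims(rex), wooden(rex)} — 15 facts.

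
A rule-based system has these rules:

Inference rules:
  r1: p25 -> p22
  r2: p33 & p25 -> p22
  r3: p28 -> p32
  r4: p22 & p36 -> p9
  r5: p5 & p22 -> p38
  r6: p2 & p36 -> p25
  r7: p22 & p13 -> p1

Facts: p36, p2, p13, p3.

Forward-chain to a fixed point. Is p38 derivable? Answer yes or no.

Round 1 — r6, derive p25.
Round 2 — r1, derive p22.
Round 3 — r4, r7, derive p9, p1.
Fixed point reached. p38 is concluded only by r5; r5 needs p5 (never derived).

no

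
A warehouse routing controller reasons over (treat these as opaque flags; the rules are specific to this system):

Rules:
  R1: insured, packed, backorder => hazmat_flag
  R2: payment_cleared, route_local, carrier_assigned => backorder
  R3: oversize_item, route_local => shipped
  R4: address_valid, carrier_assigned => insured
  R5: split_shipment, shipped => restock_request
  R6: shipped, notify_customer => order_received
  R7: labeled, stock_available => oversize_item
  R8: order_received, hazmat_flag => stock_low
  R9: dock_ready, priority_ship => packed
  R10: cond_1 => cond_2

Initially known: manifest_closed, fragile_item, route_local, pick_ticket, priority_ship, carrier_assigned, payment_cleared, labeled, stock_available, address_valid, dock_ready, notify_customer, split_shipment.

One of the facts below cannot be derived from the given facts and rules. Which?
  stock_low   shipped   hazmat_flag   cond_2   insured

cond_2

Round 1 — R2, R4, R7, R9, derive backorder, insured, oversize_item, packed.
Round 2 — R1, R3, derive hazmat_flag, shipped.
Round 3 — R5, R6, derive restock_request, order_received.
Round 4 — R8, derive stock_low.
Derived: shipped (round 2), hazmat_flag (round 2), stock_low (round 4), insured (round 1). cond_2 never appears in any round.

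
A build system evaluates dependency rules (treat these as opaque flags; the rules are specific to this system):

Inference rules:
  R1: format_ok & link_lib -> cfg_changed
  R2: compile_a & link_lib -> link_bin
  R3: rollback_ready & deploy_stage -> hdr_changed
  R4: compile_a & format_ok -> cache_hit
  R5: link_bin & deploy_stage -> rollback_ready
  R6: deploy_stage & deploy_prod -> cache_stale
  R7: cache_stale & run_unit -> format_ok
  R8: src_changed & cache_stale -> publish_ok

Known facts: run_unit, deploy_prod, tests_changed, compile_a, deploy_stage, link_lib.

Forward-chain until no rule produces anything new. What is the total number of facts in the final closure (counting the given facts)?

13

[1] R2 [compile_a & link_lib -> link_bin]; R6 [deploy_stage & deploy_prod -> cache_stale]. ⇒ new: link_bin, cache_stale.
[2] R5 [link_bin & deploy_stage -> rollback_ready]; R7 [cache_stale & run_unit -> format_ok]. ⇒ new: rollback_ready, format_ok.
[3] R1 [format_ok & link_lib -> cfg_changed]; R3 [rollback_ready & deploy_stage -> hdr_changed]; R4 [compile_a & format_ok -> cache_hit]. ⇒ new: cfg_changed, hdr_changed, cache_hit.
Closure: {cache_hit, cache_stale, cfg_changed, compile_a, deploy_prod, deploy_stage, format_ok, hdr_changed, link_bin, link_lib, rollback_ready, run_unit, tests_changed} — 13 facts.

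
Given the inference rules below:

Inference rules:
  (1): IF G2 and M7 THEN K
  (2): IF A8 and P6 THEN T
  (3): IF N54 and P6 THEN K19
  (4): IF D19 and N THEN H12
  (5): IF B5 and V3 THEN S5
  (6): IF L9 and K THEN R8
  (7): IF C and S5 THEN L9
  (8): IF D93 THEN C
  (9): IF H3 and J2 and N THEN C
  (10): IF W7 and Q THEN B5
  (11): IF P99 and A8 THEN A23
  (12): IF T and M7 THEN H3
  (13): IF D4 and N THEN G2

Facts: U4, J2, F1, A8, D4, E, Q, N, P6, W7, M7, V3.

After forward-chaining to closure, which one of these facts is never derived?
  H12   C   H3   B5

Round 1 fires (2), (10), (13), giving T, B5, G2.
Round 2 fires (1), (5), (12), giving K, S5, H3.
Round 3 fires (9), giving C.
Round 4 fires (7), giving L9.
Round 5 fires (6), giving R8.
Derived: B5 (round 1), H3 (round 2), C (round 3). H12 never appears in any round.

H12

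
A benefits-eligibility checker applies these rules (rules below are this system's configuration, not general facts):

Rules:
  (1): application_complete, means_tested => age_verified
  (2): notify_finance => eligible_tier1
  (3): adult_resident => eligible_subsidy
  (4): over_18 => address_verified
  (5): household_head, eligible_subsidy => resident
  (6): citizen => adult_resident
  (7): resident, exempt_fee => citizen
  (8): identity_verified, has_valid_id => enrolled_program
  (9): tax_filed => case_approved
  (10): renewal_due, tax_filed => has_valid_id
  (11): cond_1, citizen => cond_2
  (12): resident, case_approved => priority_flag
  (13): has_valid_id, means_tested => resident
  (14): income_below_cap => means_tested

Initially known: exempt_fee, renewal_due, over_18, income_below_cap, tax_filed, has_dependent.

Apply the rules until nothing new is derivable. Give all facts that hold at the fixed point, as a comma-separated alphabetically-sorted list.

address_verified, adult_resident, case_approved, citizen, eligible_subsidy, exempt_fee, has_dependent, has_valid_id, income_below_cap, means_tested, over_18, priority_flag, renewal_due, resident, tax_filed

Round 1: (4) [over_18 => address_verified]; (9) [tax_filed => case_approved]; (10) [renewal_due, tax_filed => has_valid_id]; (14) [income_below_cap => means_tested]. New: address_verified, case_approved, has_valid_id, means_tested.
Round 2: (13) [has_valid_id, means_tested => resident]. New: resident.
Round 3: (7) [resident, exempt_fee => citizen]; (12) [resident, case_approved => priority_flag]. New: citizen, priority_flag.
Round 4: (6) [citizen => adult_resident]. New: adult_resident.
Round 5: (3) [adult_resident => eligible_subsidy]. New: eligible_subsidy.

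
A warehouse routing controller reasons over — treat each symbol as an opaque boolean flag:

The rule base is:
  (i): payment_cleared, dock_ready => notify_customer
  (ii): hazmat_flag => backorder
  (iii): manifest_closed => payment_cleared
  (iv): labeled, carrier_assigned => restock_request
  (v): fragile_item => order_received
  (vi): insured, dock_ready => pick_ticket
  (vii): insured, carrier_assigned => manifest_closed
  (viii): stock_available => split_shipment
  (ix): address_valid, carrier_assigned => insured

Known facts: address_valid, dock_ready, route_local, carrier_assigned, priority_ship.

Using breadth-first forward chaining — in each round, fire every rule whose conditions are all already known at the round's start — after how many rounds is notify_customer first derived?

Round 1 — (ix), derive insured.
Round 2 — (vi), (vii), derive pick_ticket, manifest_closed.
Round 3 — (iii), derive payment_cleared.
Round 4 — (i), derive notify_customer.
notify_customer first appears in round 4.

4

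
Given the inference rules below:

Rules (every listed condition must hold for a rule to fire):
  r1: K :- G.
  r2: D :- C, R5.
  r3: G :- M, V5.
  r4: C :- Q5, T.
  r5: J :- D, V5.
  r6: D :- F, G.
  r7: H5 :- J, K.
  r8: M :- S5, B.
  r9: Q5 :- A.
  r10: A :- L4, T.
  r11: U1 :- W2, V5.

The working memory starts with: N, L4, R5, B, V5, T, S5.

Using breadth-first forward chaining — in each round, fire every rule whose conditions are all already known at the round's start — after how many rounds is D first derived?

4

Round 1: r8 [M :- S5, B.]; r10 [A :- L4, T.]. Adds M, A.
Round 2: r3 [G :- M, V5.]; r9 [Q5 :- A.]. Adds G, Q5.
Round 3: r1 [K :- G.]; r4 [C :- Q5, T.]. Adds K, C.
Round 4: r2 [D :- C, R5.]. Adds D.
D first appears in round 4.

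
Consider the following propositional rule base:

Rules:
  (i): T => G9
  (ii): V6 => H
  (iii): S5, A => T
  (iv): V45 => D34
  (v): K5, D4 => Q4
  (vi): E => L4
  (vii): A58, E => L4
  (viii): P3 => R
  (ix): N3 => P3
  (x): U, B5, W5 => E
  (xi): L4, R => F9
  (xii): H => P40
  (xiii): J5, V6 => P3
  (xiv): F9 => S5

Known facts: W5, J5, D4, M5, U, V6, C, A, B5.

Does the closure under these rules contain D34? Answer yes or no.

no

Round 1: (ii) [V6 => H]; (x) [U, B5, W5 => E]; (xiii) [J5, V6 => P3]. Adds H, E, P3.
Round 2: (vi) [E => L4]; (viii) [P3 => R]; (xii) [H => P40]. Adds L4, R, P40.
Round 3: (xi) [L4, R => F9]. Adds F9.
Round 4: (xiv) [F9 => S5]. Adds S5.
Round 5: (iii) [S5, A => T]. Adds T.
Round 6: (i) [T => G9]. Adds G9.
Fixed point reached. D34 is concluded only by (iv); (iv) needs V45 (never derived).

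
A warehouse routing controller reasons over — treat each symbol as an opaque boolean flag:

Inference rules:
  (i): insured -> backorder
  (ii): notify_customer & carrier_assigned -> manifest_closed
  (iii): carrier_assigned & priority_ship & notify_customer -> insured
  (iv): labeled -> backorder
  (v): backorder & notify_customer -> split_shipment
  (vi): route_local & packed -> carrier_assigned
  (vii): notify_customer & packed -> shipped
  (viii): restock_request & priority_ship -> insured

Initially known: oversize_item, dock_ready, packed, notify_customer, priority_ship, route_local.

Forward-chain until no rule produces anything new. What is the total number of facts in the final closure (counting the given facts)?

12

Round 1: (vi) [route_local & packed -> carrier_assigned]; (vii) [notify_customer & packed -> shipped]. New: carrier_assigned, shipped.
Round 2: (ii) [notify_customer & carrier_assigned -> manifest_closed]; (iii) [carrier_assigned & priority_ship & notify_customer -> insured]. New: manifest_closed, insured.
Round 3: (i) [insured -> backorder]. New: backorder.
Round 4: (v) [backorder & notify_customer -> split_shipment]. New: split_shipment.
Closure: {backorder, carrier_assigned, dock_ready, insured, manifest_closed, notify_customer, oversize_item, packed, priority_ship, route_local, shipped, split_shipment} — 12 facts.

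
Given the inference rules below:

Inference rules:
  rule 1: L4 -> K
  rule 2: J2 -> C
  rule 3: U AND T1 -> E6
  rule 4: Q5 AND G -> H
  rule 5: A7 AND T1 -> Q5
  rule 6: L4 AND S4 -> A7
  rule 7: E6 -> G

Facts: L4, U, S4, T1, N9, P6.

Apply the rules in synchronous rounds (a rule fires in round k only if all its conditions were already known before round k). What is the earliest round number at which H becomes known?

3

Round 1: rule 1 [L4 -> K]; rule 3 [U AND T1 -> E6]; rule 6 [L4 AND S4 -> A7]. New: K, E6, A7.
Round 2: rule 5 [A7 AND T1 -> Q5]; rule 7 [E6 -> G]. New: Q5, G.
Round 3: rule 4 [Q5 AND G -> H]. New: H.
H first appears in round 3.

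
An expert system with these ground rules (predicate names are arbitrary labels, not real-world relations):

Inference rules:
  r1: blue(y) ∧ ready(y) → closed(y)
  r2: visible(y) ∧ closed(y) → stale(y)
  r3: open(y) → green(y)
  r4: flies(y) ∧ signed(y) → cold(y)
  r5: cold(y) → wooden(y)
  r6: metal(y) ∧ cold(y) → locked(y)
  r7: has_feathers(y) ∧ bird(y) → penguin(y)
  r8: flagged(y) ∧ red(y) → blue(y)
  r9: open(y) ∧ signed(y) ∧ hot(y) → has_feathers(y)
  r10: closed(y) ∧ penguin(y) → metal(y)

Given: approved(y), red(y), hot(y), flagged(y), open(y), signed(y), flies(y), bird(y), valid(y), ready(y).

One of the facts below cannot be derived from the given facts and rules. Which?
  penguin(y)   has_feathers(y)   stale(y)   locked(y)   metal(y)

stale(y)

[1] r3 [open(y) → green(y)]; r4 [flies(y) ∧ signed(y) → cold(y)]; r8 [flagged(y) ∧ red(y) → blue(y)]; r9 [open(y) ∧ signed(y) ∧ hot(y) → has_feathers(y)]. ⇒ new: green(y), cold(y), blue(y), has_feathers(y).
[2] r1 [blue(y) ∧ ready(y) → closed(y)]; r5 [cold(y) → wooden(y)]; r7 [has_feathers(y) ∧ bird(y) → penguin(y)]. ⇒ new: closed(y), wooden(y), penguin(y).
[3] r10 [closed(y) ∧ penguin(y) → metal(y)]. ⇒ new: metal(y).
[4] r6 [metal(y) ∧ cold(y) → locked(y)]. ⇒ new: locked(y).
Derived: metal(y) (round 3), locked(y) (round 4), has_feathers(y) (round 1), penguin(y) (round 2). stale(y) never appears in any round.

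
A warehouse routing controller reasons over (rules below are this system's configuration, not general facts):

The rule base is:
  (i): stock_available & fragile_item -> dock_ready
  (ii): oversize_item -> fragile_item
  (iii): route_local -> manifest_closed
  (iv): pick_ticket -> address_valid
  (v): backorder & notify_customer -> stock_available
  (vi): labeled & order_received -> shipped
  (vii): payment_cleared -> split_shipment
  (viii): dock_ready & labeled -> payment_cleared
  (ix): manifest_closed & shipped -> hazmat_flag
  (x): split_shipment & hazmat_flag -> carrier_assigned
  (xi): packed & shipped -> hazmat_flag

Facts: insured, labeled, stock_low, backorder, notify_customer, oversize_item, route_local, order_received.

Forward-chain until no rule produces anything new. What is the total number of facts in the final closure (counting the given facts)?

[1] (ii) [oversize_item -> fragile_item]; (iii) [route_local -> manifest_closed]; (v) [backorder & notify_customer -> stock_available]; (vi) [labeled & order_received -> shipped]. ⇒ new: fragile_item, manifest_closed, stock_available, shipped.
[2] (i) [stock_available & fragile_item -> dock_ready]; (ix) [manifest_closed & shipped -> hazmat_flag]. ⇒ new: dock_ready, hazmat_flag.
[3] (viii) [dock_ready & labeled -> payment_cleared]. ⇒ new: payment_cleared.
[4] (vii) [payment_cleared -> split_shipment]. ⇒ new: split_shipment.
[5] (x) [split_shipment & hazmat_flag -> carrier_assigned]. ⇒ new: carrier_assigned.
Closure: {backorder, carrier_assigned, dock_ready, fragile_item, hazmat_flag, insured, labeled, manifest_closed, notify_customer, order_received, oversize_item, payment_cleared, route_local, shipped, split_shipment, stock_available, stock_low} — 17 facts.

17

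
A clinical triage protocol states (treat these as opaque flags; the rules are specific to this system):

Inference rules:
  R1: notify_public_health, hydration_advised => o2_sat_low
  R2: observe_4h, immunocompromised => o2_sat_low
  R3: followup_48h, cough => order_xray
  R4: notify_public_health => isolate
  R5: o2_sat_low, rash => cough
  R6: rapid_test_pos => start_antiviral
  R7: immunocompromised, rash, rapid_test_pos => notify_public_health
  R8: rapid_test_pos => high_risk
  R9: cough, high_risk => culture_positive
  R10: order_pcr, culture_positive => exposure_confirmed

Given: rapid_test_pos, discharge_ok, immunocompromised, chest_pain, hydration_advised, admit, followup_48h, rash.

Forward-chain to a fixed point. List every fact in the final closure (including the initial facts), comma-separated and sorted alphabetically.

Round 1 — R6, R7, R8, derive start_antiviral, notify_public_health, high_risk.
Round 2 — R1, R4, derive o2_sat_low, isolate.
Round 3 — R5, derive cough.
Round 4 — R3, R9, derive order_xray, culture_positive.

admit, chest_pain, cough, culture_positive, discharge_ok, followup_48h, high_risk, hydration_advised, immunocompromised, isolate, notify_public_health, o2_sat_low, order_xray, rapid_test_pos, rash, start_antiviral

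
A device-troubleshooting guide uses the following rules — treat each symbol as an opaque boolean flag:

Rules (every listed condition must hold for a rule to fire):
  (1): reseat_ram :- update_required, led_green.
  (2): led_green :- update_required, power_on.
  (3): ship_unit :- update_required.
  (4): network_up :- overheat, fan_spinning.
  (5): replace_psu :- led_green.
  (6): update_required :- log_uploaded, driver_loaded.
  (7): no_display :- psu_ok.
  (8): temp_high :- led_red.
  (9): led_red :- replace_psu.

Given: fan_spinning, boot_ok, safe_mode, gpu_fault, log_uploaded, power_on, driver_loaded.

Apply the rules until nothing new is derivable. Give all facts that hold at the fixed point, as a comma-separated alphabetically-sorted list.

Round 1: (6) [update_required :- log_uploaded, driver_loaded.]. New: update_required.
Round 2: (2) [led_green :- update_required, power_on.]; (3) [ship_unit :- update_required.]. New: led_green, ship_unit.
Round 3: (1) [reseat_ram :- update_required, led_green.]; (5) [replace_psu :- led_green.]. New: reseat_ram, replace_psu.
Round 4: (9) [led_red :- replace_psu.]. New: led_red.
Round 5: (8) [temp_high :- led_red.]. New: temp_high.

boot_ok, driver_loaded, fan_spinning, gpu_fault, led_green, led_red, log_uploaded, power_on, replace_psu, reseat_ram, safe_mode, ship_unit, temp_high, update_required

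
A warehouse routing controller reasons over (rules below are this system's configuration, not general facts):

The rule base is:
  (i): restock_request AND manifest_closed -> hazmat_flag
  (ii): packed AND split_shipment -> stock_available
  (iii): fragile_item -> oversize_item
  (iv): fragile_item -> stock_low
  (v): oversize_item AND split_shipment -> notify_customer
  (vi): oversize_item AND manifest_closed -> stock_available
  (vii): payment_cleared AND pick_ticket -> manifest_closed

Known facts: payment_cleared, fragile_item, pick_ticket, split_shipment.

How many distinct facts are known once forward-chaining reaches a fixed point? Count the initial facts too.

9

Round 1: (iii) [fragile_item -> oversize_item]; (iv) [fragile_item -> stock_low]; (vii) [payment_cleared AND pick_ticket -> manifest_closed]. Adds oversize_item, stock_low, manifest_closed.
Round 2: (v) [oversize_item AND split_shipment -> notify_customer]; (vi) [oversize_item AND manifest_closed -> stock_available]. Adds notify_customer, stock_available.
Closure: {fragile_item, manifest_closed, notify_customer, oversize_item, payment_cleared, pick_ticket, split_shipment, stock_available, stock_low} — 9 facts.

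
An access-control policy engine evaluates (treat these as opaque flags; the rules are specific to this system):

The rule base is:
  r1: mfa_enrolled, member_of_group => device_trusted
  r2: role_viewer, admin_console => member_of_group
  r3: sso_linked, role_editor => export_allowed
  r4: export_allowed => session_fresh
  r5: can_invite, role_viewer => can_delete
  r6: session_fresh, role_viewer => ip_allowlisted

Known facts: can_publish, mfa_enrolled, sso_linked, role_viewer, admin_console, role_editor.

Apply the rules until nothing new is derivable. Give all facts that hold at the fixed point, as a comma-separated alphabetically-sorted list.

Round 1: r2 [role_viewer, admin_console => member_of_group]; r3 [sso_linked, role_editor => export_allowed]. New: member_of_group, export_allowed.
Round 2: r1 [mfa_enrolled, member_of_group => device_trusted]; r4 [export_allowed => session_fresh]. New: device_trusted, session_fresh.
Round 3: r6 [session_fresh, role_viewer => ip_allowlisted]. New: ip_allowlisted.

admin_console, can_publish, device_trusted, export_allowed, ip_allowlisted, member_of_group, mfa_enrolled, role_editor, role_viewer, session_fresh, sso_linked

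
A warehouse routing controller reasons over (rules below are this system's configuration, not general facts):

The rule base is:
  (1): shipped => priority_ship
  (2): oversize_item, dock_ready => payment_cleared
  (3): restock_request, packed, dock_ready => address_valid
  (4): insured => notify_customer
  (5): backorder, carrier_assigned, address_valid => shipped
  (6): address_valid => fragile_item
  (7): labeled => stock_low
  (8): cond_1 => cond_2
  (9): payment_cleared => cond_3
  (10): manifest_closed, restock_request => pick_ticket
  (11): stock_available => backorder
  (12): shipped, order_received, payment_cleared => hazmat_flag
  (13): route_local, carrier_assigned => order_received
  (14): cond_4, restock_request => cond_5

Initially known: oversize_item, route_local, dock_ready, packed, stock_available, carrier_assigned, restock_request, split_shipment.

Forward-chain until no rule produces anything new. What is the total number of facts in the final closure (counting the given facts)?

Round 1 — (2), (3), (11), (13), derive payment_cleared, address_valid, backorder, order_received.
Round 2 — (5), (6), (9), derive shipped, fragile_item, cond_3.
Round 3 — (1), (12), derive priority_ship, hazmat_flag.
Closure: {address_valid, backorder, carrier_assigned, cond_3, dock_ready, fragile_item, hazmat_flag, order_received, oversize_item, packed, payment_cleared, priority_ship, restock_request, route_local, shipped, split_shipment, stock_available} — 17 facts.

17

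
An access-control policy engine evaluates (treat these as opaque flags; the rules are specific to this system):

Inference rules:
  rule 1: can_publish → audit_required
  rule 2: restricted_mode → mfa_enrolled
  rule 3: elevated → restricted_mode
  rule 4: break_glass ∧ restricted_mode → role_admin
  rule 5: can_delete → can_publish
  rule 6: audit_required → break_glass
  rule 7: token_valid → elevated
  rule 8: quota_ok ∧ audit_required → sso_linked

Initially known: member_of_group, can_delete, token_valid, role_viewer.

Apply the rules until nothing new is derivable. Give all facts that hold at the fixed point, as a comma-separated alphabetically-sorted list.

audit_required, break_glass, can_delete, can_publish, elevated, member_of_group, mfa_enrolled, restricted_mode, role_admin, role_viewer, token_valid

Round 1: rule 5 [can_delete → can_publish]; rule 7 [token_valid → elevated]. New: can_publish, elevated.
Round 2: rule 1 [can_publish → audit_required]; rule 3 [elevated → restricted_mode]. New: audit_required, restricted_mode.
Round 3: rule 2 [restricted_mode → mfa_enrolled]; rule 6 [audit_required → break_glass]. New: mfa_enrolled, break_glass.
Round 4: rule 4 [break_glass ∧ restricted_mode → role_admin]. New: role_admin.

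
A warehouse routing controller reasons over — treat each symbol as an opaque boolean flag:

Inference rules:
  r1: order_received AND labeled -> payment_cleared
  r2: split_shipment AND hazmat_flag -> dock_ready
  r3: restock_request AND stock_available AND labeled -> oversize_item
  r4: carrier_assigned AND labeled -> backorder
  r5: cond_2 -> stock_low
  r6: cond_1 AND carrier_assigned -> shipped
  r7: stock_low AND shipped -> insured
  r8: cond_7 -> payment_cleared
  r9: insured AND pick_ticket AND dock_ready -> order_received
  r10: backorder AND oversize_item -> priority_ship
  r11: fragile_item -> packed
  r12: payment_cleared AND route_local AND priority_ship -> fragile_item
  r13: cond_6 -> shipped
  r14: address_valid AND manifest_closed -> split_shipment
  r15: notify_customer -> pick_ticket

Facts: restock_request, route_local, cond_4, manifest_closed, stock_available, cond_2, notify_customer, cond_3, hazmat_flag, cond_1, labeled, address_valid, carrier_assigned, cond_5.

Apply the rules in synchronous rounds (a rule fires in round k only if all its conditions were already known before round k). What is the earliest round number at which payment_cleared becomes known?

4

Round 1: r3 [restock_request AND stock_available AND labeled -> oversize_item]; r4 [carrier_assigned AND labeled -> backorder]; r5 [cond_2 -> stock_low]; r6 [cond_1 AND carrier_assigned -> shipped]; r14 [address_valid AND manifest_closed -> split_shipment]; r15 [notify_customer -> pick_ticket]. New: oversize_item, backorder, stock_low, shipped, split_shipment, pick_ticket.
Round 2: r2 [split_shipment AND hazmat_flag -> dock_ready]; r7 [stock_low AND shipped -> insured]; r10 [backorder AND oversize_item -> priority_ship]. New: dock_ready, insured, priority_ship.
Round 3: r9 [insured AND pick_ticket AND dock_ready -> order_received]. New: order_received.
Round 4: r1 [order_received AND labeled -> payment_cleared]. New: payment_cleared.
payment_cleared first appears in round 4.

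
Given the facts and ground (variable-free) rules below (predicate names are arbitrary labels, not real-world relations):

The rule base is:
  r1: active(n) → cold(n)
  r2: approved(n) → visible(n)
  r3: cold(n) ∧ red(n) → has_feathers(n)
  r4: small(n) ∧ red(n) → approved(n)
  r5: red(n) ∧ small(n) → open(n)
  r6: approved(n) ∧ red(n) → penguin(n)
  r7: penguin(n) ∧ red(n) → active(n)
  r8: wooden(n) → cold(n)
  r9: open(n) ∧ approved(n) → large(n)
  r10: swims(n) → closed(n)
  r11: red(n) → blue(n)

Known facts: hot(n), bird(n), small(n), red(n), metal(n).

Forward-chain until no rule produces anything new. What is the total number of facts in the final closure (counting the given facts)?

[1] r4 [small(n) ∧ red(n) → approved(n)]; r5 [red(n) ∧ small(n) → open(n)]; r11 [red(n) → blue(n)]. ⇒ new: approved(n), open(n), blue(n).
[2] r2 [approved(n) → visible(n)]; r6 [approved(n) ∧ red(n) → penguin(n)]; r9 [open(n) ∧ approved(n) → large(n)]. ⇒ new: visible(n), penguin(n), large(n).
[3] r7 [penguin(n) ∧ red(n) → active(n)]. ⇒ new: active(n).
[4] r1 [active(n) → cold(n)]. ⇒ new: cold(n).
[5] r3 [cold(n) ∧ red(n) → has_feathers(n)]. ⇒ new: has_feathers(n).
Closure: {active(n), approved(n), bird(n), blue(n), cold(n), has_feathers(n), hot(n), large(n), metal(n), open(n), penguin(n), red(n), small(n), visible(n)} — 14 facts.

14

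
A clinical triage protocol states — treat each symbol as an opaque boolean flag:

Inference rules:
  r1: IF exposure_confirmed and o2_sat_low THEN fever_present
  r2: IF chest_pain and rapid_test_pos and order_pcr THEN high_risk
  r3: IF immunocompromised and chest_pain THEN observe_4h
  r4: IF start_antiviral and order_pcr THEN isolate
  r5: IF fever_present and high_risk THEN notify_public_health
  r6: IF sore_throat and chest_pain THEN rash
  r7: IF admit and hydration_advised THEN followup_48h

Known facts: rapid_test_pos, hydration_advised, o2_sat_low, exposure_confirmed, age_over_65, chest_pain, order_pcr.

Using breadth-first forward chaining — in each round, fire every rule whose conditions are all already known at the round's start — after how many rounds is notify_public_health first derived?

2

Round 1: r1 [IF exposure_confirmed and o2_sat_low THEN fever_present]; r2 [IF chest_pain and rapid_test_pos and order_pcr THEN high_risk]. Adds fever_present, high_risk.
Round 2: r5 [IF fever_present and high_risk THEN notify_public_health]. Adds notify_public_health.
notify_public_health first appears in round 2.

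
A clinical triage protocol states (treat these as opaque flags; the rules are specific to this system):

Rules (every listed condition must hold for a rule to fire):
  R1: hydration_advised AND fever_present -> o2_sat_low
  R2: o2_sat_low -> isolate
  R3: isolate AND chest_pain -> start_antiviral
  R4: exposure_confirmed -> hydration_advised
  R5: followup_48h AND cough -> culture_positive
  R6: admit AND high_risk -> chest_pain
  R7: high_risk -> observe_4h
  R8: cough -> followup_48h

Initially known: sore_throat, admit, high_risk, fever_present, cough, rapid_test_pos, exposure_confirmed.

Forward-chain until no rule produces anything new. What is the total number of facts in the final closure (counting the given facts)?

[1] R4 [exposure_confirmed -> hydration_advised]; R6 [admit AND high_risk -> chest_pain]; R7 [high_risk -> observe_4h]; R8 [cough -> followup_48h]. ⇒ new: hydration_advised, chest_pain, observe_4h, followup_48h.
[2] R1 [hydration_advised AND fever_present -> o2_sat_low]; R5 [followup_48h AND cough -> culture_positive]. ⇒ new: o2_sat_low, culture_positive.
[3] R2 [o2_sat_low -> isolate]. ⇒ new: isolate.
[4] R3 [isolate AND chest_pain -> start_antiviral]. ⇒ new: start_antiviral.
Closure: {admit, chest_pain, cough, culture_positive, exposure_confirmed, fever_present, followup_48h, high_risk, hydration_advised, isolate, o2_sat_low, observe_4h, rapid_test_pos, sore_throat, start_antiviral} — 15 facts.

15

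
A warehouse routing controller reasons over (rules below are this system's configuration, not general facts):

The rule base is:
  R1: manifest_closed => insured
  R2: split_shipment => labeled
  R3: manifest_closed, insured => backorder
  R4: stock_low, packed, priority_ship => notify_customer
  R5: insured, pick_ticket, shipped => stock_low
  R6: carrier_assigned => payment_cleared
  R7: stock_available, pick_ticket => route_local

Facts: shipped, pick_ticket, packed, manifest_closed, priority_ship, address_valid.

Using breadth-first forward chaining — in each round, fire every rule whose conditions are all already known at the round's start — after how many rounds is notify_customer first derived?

3

Round 1: R1 [manifest_closed => insured]. New: insured.
Round 2: R3 [manifest_closed, insured => backorder]; R5 [insured, pick_ticket, shipped => stock_low]. New: backorder, stock_low.
Round 3: R4 [stock_low, packed, priority_ship => notify_customer]. New: notify_customer.
notify_customer first appears in round 3.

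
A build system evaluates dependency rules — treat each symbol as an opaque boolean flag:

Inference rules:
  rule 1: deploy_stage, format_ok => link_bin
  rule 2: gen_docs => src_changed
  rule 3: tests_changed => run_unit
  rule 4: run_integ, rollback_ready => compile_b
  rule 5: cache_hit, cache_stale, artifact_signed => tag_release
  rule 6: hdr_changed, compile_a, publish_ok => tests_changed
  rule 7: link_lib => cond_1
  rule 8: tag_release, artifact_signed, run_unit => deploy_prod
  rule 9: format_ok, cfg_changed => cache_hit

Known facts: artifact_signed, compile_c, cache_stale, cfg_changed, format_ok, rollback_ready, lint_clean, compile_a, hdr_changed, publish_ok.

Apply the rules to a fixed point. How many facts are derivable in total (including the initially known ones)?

Round 1: rule 6 [hdr_changed, compile_a, publish_ok => tests_changed]; rule 9 [format_ok, cfg_changed => cache_hit]. Adds tests_changed, cache_hit.
Round 2: rule 3 [tests_changed => run_unit]; rule 5 [cache_hit, cache_stale, artifact_signed => tag_release]. Adds run_unit, tag_release.
Round 3: rule 8 [tag_release, artifact_signed, run_unit => deploy_prod]. Adds deploy_prod.
Closure: {artifact_signed, cache_hit, cache_stale, cfg_changed, compile_a, compile_c, deploy_prod, format_ok, hdr_changed, lint_clean, publish_ok, rollback_ready, run_unit, tag_release, tests_changed} — 15 facts.

15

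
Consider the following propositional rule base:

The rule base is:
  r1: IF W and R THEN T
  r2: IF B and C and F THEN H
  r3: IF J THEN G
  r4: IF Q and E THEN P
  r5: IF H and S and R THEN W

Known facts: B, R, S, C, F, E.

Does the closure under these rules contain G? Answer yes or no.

no

[1] r2 [IF B and C and F THEN H]. ⇒ new: H.
[2] r5 [IF H and S and R THEN W]. ⇒ new: W.
[3] r1 [IF W and R THEN T]. ⇒ new: T.
Fixed point reached. G is concluded only by r3; r3 needs J (never derived).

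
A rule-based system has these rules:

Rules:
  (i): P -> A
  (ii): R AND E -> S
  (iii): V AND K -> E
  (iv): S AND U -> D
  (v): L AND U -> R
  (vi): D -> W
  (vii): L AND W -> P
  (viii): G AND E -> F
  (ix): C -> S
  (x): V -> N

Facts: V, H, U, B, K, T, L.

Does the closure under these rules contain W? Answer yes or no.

[1] (iii) [V AND K -> E]; (v) [L AND U -> R]; (x) [V -> N]. ⇒ new: E, R, N.
[2] (ii) [R AND E -> S]. ⇒ new: S.
[3] (iv) [S AND U -> D]. ⇒ new: D.
[4] (vi) [D -> W]. ⇒ new: W.
[5] (vii) [L AND W -> P]. ⇒ new: P.
[6] (i) [P -> A]. ⇒ new: A.
W appears in round 4, so it is derivable.

yes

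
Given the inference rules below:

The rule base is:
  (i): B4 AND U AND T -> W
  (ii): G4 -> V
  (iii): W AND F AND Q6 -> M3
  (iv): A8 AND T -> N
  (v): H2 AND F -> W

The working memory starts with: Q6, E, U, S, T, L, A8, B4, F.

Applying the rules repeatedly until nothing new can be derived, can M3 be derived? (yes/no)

yes

Round 1: (i) [B4 AND U AND T -> W]; (iv) [A8 AND T -> N]. Adds W, N.
Round 2: (iii) [W AND F AND Q6 -> M3]. Adds M3.
M3 appears in round 2, so it is derivable.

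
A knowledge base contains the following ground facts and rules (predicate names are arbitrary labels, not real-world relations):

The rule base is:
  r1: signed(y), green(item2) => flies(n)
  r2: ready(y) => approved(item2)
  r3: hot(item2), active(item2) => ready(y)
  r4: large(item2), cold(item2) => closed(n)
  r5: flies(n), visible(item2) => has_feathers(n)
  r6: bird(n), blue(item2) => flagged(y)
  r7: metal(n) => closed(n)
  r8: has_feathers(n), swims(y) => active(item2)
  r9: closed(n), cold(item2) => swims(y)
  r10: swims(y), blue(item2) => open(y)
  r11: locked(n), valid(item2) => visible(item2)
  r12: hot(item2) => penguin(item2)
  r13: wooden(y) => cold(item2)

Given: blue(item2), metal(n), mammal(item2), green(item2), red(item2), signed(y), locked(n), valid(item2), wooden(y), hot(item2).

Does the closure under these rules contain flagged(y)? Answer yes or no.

Round 1: r1 [signed(y), green(item2) => flies(n)]; r7 [metal(n) => closed(n)]; r11 [locked(n), valid(item2) => visible(item2)]; r12 [hot(item2) => penguin(item2)]; r13 [wooden(y) => cold(item2)]. Adds flies(n), closed(n), visible(item2), penguin(item2), cold(item2).
Round 2: r5 [flies(n), visible(item2) => has_feathers(n)]; r9 [closed(n), cold(item2) => swims(y)]. Adds has_feathers(n), swims(y).
Round 3: r8 [has_feathers(n), swims(y) => active(item2)]; r10 [swims(y), blue(item2) => open(y)]. Adds active(item2), open(y).
Round 4: r3 [hot(item2), active(item2) => ready(y)]. Adds ready(y).
Round 5: r2 [ready(y) => approved(item2)]. Adds approved(item2).
Fixed point reached. flagged(y) is concluded only by r6; r6 needs bird(n) (never derived).

no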